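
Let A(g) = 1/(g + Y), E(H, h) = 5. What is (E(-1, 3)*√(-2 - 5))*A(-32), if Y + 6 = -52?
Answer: -I*√7/18 ≈ -0.14699*I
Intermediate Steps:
Y = -58 (Y = -6 - 52 = -58)
A(g) = 1/(-58 + g) (A(g) = 1/(g - 58) = 1/(-58 + g))
(E(-1, 3)*√(-2 - 5))*A(-32) = (5*√(-2 - 5))/(-58 - 32) = (5*√(-7))/(-90) = (5*(I*√7))*(-1/90) = (5*I*√7)*(-1/90) = -I*√7/18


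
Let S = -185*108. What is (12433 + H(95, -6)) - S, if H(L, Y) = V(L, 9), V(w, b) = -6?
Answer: 32407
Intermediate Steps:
S = -19980
H(L, Y) = -6
(12433 + H(95, -6)) - S = (12433 - 6) - 1*(-19980) = 12427 + 19980 = 32407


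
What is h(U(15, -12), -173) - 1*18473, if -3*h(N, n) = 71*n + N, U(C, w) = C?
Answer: -43151/3 ≈ -14384.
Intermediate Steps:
h(N, n) = -71*n/3 - N/3 (h(N, n) = -(71*n + N)/3 = -(N + 71*n)/3 = -71*n/3 - N/3)
h(U(15, -12), -173) - 1*18473 = (-71/3*(-173) - ⅓*15) - 1*18473 = (12283/3 - 5) - 18473 = 12268/3 - 18473 = -43151/3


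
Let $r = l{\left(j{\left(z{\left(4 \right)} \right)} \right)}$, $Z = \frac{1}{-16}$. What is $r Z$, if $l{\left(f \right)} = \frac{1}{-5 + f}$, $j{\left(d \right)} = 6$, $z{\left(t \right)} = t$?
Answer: $- \frac{1}{16} \approx -0.0625$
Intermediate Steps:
$Z = - \frac{1}{16} \approx -0.0625$
$r = 1$ ($r = \frac{1}{-5 + 6} = 1^{-1} = 1$)
$r Z = 1 \left(- \frac{1}{16}\right) = - \frac{1}{16}$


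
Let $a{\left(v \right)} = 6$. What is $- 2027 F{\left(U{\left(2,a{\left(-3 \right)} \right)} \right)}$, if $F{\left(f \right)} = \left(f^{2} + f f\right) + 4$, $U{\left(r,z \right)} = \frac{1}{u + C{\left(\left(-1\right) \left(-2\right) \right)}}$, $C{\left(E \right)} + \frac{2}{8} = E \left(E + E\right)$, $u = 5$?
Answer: $- \frac{21153772}{2601} \approx -8132.9$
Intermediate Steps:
$C{\left(E \right)} = - \frac{1}{4} + 2 E^{2}$ ($C{\left(E \right)} = - \frac{1}{4} + E \left(E + E\right) = - \frac{1}{4} + E 2 E = - \frac{1}{4} + 2 E^{2}$)
$U{\left(r,z \right)} = \frac{4}{51}$ ($U{\left(r,z \right)} = \frac{1}{5 - \left(\frac{1}{4} - 2 \left(\left(-1\right) \left(-2\right)\right)^{2}\right)} = \frac{1}{5 - \left(\frac{1}{4} - 2 \cdot 2^{2}\right)} = \frac{1}{5 + \left(- \frac{1}{4} + 2 \cdot 4\right)} = \frac{1}{5 + \left(- \frac{1}{4} + 8\right)} = \frac{1}{5 + \frac{31}{4}} = \frac{1}{\frac{51}{4}} = \frac{4}{51}$)
$F{\left(f \right)} = 4 + 2 f^{2}$ ($F{\left(f \right)} = \left(f^{2} + f^{2}\right) + 4 = 2 f^{2} + 4 = 4 + 2 f^{2}$)
$- 2027 F{\left(U{\left(2,a{\left(-3 \right)} \right)} \right)} = - 2027 \left(4 + 2 \left(\frac{4}{51}\right)^{2}\right) = - 2027 \left(4 + 2 \cdot \frac{16}{2601}\right) = - 2027 \left(4 + \frac{32}{2601}\right) = \left(-2027\right) \frac{10436}{2601} = - \frac{21153772}{2601}$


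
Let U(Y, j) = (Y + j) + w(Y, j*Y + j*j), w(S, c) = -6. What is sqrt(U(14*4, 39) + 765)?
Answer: sqrt(854) ≈ 29.223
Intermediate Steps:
U(Y, j) = -6 + Y + j (U(Y, j) = (Y + j) - 6 = -6 + Y + j)
sqrt(U(14*4, 39) + 765) = sqrt((-6 + 14*4 + 39) + 765) = sqrt((-6 + 56 + 39) + 765) = sqrt(89 + 765) = sqrt(854)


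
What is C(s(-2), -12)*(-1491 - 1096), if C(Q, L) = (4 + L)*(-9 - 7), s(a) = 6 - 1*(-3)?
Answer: -331136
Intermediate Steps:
s(a) = 9 (s(a) = 6 + 3 = 9)
C(Q, L) = -64 - 16*L (C(Q, L) = (4 + L)*(-16) = -64 - 16*L)
C(s(-2), -12)*(-1491 - 1096) = (-64 - 16*(-12))*(-1491 - 1096) = (-64 + 192)*(-2587) = 128*(-2587) = -331136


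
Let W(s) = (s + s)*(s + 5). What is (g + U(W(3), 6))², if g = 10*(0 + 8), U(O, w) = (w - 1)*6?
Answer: 12100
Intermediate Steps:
W(s) = 2*s*(5 + s) (W(s) = (2*s)*(5 + s) = 2*s*(5 + s))
U(O, w) = -6 + 6*w (U(O, w) = (-1 + w)*6 = -6 + 6*w)
g = 80 (g = 10*8 = 80)
(g + U(W(3), 6))² = (80 + (-6 + 6*6))² = (80 + (-6 + 36))² = (80 + 30)² = 110² = 12100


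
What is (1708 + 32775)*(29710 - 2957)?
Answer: 922523699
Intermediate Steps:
(1708 + 32775)*(29710 - 2957) = 34483*26753 = 922523699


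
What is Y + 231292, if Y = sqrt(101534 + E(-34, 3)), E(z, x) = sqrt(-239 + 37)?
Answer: 231292 + sqrt(101534 + I*sqrt(202)) ≈ 2.3161e+5 + 0.022302*I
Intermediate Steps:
E(z, x) = I*sqrt(202) (E(z, x) = sqrt(-202) = I*sqrt(202))
Y = sqrt(101534 + I*sqrt(202)) ≈ 318.64 + 0.022*I
Y + 231292 = sqrt(101534 + I*sqrt(202)) + 231292 = 231292 + sqrt(101534 + I*sqrt(202))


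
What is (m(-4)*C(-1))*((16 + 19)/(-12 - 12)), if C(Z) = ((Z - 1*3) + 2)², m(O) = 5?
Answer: -175/6 ≈ -29.167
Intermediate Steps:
C(Z) = (-1 + Z)² (C(Z) = ((Z - 3) + 2)² = ((-3 + Z) + 2)² = (-1 + Z)²)
(m(-4)*C(-1))*((16 + 19)/(-12 - 12)) = (5*(-1 - 1)²)*((16 + 19)/(-12 - 12)) = (5*(-2)²)*(35/(-24)) = (5*4)*(35*(-1/24)) = 20*(-35/24) = -175/6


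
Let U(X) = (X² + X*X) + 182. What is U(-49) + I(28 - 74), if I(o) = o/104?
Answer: 259145/52 ≈ 4983.6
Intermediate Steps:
U(X) = 182 + 2*X² (U(X) = (X² + X²) + 182 = 2*X² + 182 = 182 + 2*X²)
I(o) = o/104 (I(o) = o*(1/104) = o/104)
U(-49) + I(28 - 74) = (182 + 2*(-49)²) + (28 - 74)/104 = (182 + 2*2401) + (1/104)*(-46) = (182 + 4802) - 23/52 = 4984 - 23/52 = 259145/52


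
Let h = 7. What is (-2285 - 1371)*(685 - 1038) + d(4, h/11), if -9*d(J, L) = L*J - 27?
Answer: 127766501/99 ≈ 1.2906e+6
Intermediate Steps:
d(J, L) = 3 - J*L/9 (d(J, L) = -(L*J - 27)/9 = -(J*L - 27)/9 = -(-27 + J*L)/9 = 3 - J*L/9)
(-2285 - 1371)*(685 - 1038) + d(4, h/11) = (-2285 - 1371)*(685 - 1038) + (3 - 1/9*4*7/11) = -3656*(-353) + (3 - 1/9*4*7*(1/11)) = 1290568 + (3 - 1/9*4*7/11) = 1290568 + (3 - 28/99) = 1290568 + 269/99 = 127766501/99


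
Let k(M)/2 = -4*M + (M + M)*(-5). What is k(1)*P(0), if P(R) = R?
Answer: 0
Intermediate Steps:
k(M) = -28*M (k(M) = 2*(-4*M + (M + M)*(-5)) = 2*(-4*M + (2*M)*(-5)) = 2*(-4*M - 10*M) = 2*(-14*M) = -28*M)
k(1)*P(0) = -28*1*0 = -28*0 = 0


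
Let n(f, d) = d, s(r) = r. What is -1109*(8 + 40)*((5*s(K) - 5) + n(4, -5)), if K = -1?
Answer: 798480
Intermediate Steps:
-1109*(8 + 40)*((5*s(K) - 5) + n(4, -5)) = -1109*(8 + 40)*((5*(-1) - 5) - 5) = -53232*((-5 - 5) - 5) = -53232*(-10 - 5) = -53232*(-15) = -1109*(-720) = 798480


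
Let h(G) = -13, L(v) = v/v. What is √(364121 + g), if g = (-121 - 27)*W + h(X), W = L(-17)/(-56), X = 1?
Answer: √71365686/14 ≈ 603.42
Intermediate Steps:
L(v) = 1
W = -1/56 (W = 1/(-56) = 1*(-1/56) = -1/56 ≈ -0.017857)
g = -145/14 (g = (-121 - 27)*(-1/56) - 13 = -148*(-1/56) - 13 = 37/14 - 13 = -145/14 ≈ -10.357)
√(364121 + g) = √(364121 - 145/14) = √(5097549/14) = √71365686/14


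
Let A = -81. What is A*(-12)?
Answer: 972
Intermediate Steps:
A*(-12) = -81*(-12) = 972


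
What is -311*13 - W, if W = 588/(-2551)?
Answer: -10313105/2551 ≈ -4042.8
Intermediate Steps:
W = -588/2551 (W = 588*(-1/2551) = -588/2551 ≈ -0.23050)
-311*13 - W = -311*13 - 1*(-588/2551) = -4043 + 588/2551 = -10313105/2551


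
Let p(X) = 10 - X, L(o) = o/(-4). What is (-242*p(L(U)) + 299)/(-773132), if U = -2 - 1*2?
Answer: 1879/773132 ≈ 0.0024304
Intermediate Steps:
U = -4 (U = -2 - 2 = -4)
L(o) = -o/4 (L(o) = o*(-¼) = -o/4)
(-242*p(L(U)) + 299)/(-773132) = (-242*(10 - (-1)*(-4)/4) + 299)/(-773132) = (-242*(10 - 1*1) + 299)*(-1/773132) = (-242*(10 - 1) + 299)*(-1/773132) = (-242*9 + 299)*(-1/773132) = (-2178 + 299)*(-1/773132) = -1879*(-1/773132) = 1879/773132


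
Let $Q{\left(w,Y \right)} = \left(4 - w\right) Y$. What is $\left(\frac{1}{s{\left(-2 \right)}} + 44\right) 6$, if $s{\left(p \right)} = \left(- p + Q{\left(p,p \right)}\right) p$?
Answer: $\frac{2643}{10} \approx 264.3$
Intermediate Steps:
$Q{\left(w,Y \right)} = Y \left(4 - w\right)$
$s{\left(p \right)} = p \left(- p + p \left(4 - p\right)\right)$ ($s{\left(p \right)} = \left(- p + p \left(4 - p\right)\right) p = p \left(- p + p \left(4 - p\right)\right)$)
$\left(\frac{1}{s{\left(-2 \right)}} + 44\right) 6 = \left(\frac{1}{\left(-2\right)^{2} \left(3 - -2\right)} + 44\right) 6 = \left(\frac{1}{4 \left(3 + 2\right)} + 44\right) 6 = \left(\frac{1}{4 \cdot 5} + 44\right) 6 = \left(\frac{1}{20} + 44\right) 6 = \frac{881}{20} \cdot 6 = \frac{2643}{10}$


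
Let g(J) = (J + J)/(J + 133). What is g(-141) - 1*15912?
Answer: -63507/4 ≈ -15877.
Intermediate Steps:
g(J) = 2*J/(133 + J) (g(J) = (2*J)/(133 + J) = 2*J/(133 + J))
g(-141) - 1*15912 = 2*(-141)/(133 - 141) - 1*15912 = 2*(-141)/(-8) - 15912 = 2*(-141)*(-⅛) - 15912 = 141/4 - 15912 = -63507/4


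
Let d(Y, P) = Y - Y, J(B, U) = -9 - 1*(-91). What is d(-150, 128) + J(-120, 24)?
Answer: 82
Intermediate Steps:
J(B, U) = 82 (J(B, U) = -9 + 91 = 82)
d(Y, P) = 0
d(-150, 128) + J(-120, 24) = 0 + 82 = 82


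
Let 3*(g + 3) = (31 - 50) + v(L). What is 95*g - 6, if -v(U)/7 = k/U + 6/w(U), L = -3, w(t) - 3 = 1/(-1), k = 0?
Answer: -4673/3 ≈ -1557.7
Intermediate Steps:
w(t) = 2 (w(t) = 3 + 1/(-1) = 3 - 1 = 2)
v(U) = -21 (v(U) = -7*(0/U + 6/2) = -7*(0 + 6*(1/2)) = -7*(0 + 3) = -7*3 = -21)
g = -49/3 (g = -3 + ((31 - 50) - 21)/3 = -3 + (-19 - 21)/3 = -3 + (1/3)*(-40) = -3 - 40/3 = -49/3 ≈ -16.333)
95*g - 6 = 95*(-49/3) - 6 = -4655/3 - 6 = -4673/3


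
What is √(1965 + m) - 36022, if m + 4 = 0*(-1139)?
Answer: -36022 + √1961 ≈ -35978.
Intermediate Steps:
m = -4 (m = -4 + 0*(-1139) = -4 + 0 = -4)
√(1965 + m) - 36022 = √(1965 - 4) - 36022 = √1961 - 36022 = -36022 + √1961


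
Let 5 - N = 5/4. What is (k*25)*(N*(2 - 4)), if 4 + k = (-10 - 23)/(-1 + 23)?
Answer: 4125/4 ≈ 1031.3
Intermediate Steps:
N = 15/4 (N = 5 - 5/4 = 15/4 ≈ 3.7500)
k = -11/2 (k = -4 + (-10 - 23)/(-1 + 23) = -4 - 33/22 = -4 - 33*1/22 = -4 - 3/2 = -11/2 ≈ -5.5000)
(k*25)*(N*(2 - 4)) = (-11/2*25)*(15*(2 - 4)/4) = -4125*(-2)/8 = -275/2*(-15/2) = 4125/4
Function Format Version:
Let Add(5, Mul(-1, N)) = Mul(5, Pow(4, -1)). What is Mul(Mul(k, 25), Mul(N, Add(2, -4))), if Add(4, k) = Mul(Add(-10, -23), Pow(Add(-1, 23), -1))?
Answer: Rational(4125, 4) ≈ 1031.3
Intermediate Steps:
N = Rational(15, 4) (N = Add(5, Mul(-1, Mul(5, Pow(4, -1)))) = Add(5, Mul(-1, Mul(5, Rational(1, 4)))) = Add(5, Mul(-1, Rational(5, 4))) = Add(5, Rational(-5, 4)) = Rational(15, 4) ≈ 3.7500)
k = Rational(-11, 2) (k = Add(-4, Mul(Add(-10, -23), Pow(Add(-1, 23), -1))) = Add(-4, Mul(-33, Pow(22, -1))) = Add(-4, Mul(-33, Rational(1, 22))) = Add(-4, Rational(-3, 2)) = Rational(-11, 2) ≈ -5.5000)
Mul(Mul(k, 25), Mul(N, Add(2, -4))) = Mul(Mul(Rational(-11, 2), 25), Mul(Rational(15, 4), Add(2, -4))) = Mul(Rational(-275, 2), Mul(Rational(15, 4), -2)) = Mul(Rational(-275, 2), Rational(-15, 2)) = Rational(4125, 4)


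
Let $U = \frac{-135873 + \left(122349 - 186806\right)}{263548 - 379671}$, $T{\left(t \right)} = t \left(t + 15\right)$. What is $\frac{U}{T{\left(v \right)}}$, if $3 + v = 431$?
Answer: $\frac{100165}{11008692646} \approx 9.0987 \cdot 10^{-6}$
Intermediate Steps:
$v = 428$ ($v = -3 + 431 = 428$)
$T{\left(t \right)} = t \left(15 + t\right)$
$U = \frac{200330}{116123}$ ($U = \frac{-135873 - 64457}{-116123} = \left(-200330\right) \left(- \frac{1}{116123}\right) = \frac{200330}{116123} \approx 1.7252$)
$\frac{U}{T{\left(v \right)}} = \frac{200330}{116123 \cdot 428 \left(15 + 428\right)} = \frac{200330}{116123 \cdot 428 \cdot 443} = \frac{200330}{116123 \cdot 189604} = \frac{200330}{116123} \cdot \frac{1}{189604} = \frac{100165}{11008692646}$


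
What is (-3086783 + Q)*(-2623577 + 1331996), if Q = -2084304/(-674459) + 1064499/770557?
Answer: 2071988986436335030678560/519709103663 ≈ 3.9868e+12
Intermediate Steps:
Q = 2324035968369/519709103663 (Q = -2084304*(-1/674459) + 1064499*(1/770557) = 2084304/674459 + 1064499/770557 = 2324035968369/519709103663 ≈ 4.4718)
(-3086783 + Q)*(-2623577 + 1331996) = (-3086783 + 2324035968369/519709103663)*(-2623577 + 1331996) = -1604226902096217760/519709103663*(-1291581) = 2071988986436335030678560/519709103663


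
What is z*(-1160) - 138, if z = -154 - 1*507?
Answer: 766622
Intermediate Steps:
z = -661 (z = -154 - 507 = -661)
z*(-1160) - 138 = -661*(-1160) - 138 = 766760 - 138 = 766622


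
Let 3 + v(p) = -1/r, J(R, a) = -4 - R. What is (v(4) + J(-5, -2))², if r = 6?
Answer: 169/36 ≈ 4.6944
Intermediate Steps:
v(p) = -19/6 (v(p) = -3 - 1/6 = -3 - 1*⅙ = -3 - ⅙ = -19/6)
(v(4) + J(-5, -2))² = (-19/6 + (-4 - 1*(-5)))² = (-19/6 + (-4 + 5))² = (-19/6 + 1)² = (-13/6)² = 169/36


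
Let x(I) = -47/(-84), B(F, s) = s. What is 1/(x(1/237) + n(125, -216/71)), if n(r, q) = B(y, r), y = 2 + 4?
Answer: 84/10547 ≈ 0.0079643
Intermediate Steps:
y = 6
n(r, q) = r
x(I) = 47/84 (x(I) = -47*(-1/84) = 47/84)
1/(x(1/237) + n(125, -216/71)) = 1/(47/84 + 125) = 1/(10547/84) = 84/10547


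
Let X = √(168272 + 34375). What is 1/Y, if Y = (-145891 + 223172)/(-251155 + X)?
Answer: -251155/77281 + √202647/77281 ≈ -3.2441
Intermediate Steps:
X = √202647 ≈ 450.16
Y = 77281/(-251155 + √202647) (Y = (-145891 + 223172)/(-251155 + √202647) = 77281/(-251155 + √202647) ≈ -0.30825)
1/Y = 1/(-19409509555/63078631378 - 77281*√202647/63078631378)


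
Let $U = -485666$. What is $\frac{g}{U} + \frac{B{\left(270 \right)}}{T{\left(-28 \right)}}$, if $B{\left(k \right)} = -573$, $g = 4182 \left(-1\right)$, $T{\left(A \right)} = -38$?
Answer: $\frac{139222767}{9227654} \approx 15.088$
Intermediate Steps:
$g = -4182$
$\frac{g}{U} + \frac{B{\left(270 \right)}}{T{\left(-28 \right)}} = - \frac{4182}{-485666} - \frac{573}{-38} = \left(-4182\right) \left(- \frac{1}{485666}\right) - - \frac{573}{38} = \frac{2091}{242833} + \frac{573}{38} = \frac{139222767}{9227654}$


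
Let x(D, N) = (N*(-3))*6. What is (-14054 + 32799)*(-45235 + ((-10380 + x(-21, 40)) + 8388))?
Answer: -898766515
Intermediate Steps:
x(D, N) = -18*N (x(D, N) = -3*N*6 = -18*N)
(-14054 + 32799)*(-45235 + ((-10380 + x(-21, 40)) + 8388)) = (-14054 + 32799)*(-45235 + ((-10380 - 18*40) + 8388)) = 18745*(-45235 + ((-10380 - 720) + 8388)) = 18745*(-45235 + (-11100 + 8388)) = 18745*(-45235 - 2712) = 18745*(-47947) = -898766515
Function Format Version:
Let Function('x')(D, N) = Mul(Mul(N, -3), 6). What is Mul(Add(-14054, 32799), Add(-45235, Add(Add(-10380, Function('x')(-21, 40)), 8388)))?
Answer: -898766515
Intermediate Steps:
Function('x')(D, N) = Mul(-18, N) (Function('x')(D, N) = Mul(Mul(-3, N), 6) = Mul(-18, N))
Mul(Add(-14054, 32799), Add(-45235, Add(Add(-10380, Function('x')(-21, 40)), 8388))) = Mul(Add(-14054, 32799), Add(-45235, Add(Add(-10380, Mul(-18, 40)), 8388))) = Mul(18745, Add(-45235, Add(Add(-10380, -720), 8388))) = Mul(18745, Add(-45235, Add(-11100, 8388))) = Mul(18745, Add(-45235, -2712)) = Mul(18745, -47947) = -898766515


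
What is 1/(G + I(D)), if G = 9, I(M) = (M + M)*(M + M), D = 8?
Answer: 1/265 ≈ 0.0037736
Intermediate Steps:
I(M) = 4*M² (I(M) = (2*M)*(2*M) = 4*M²)
1/(G + I(D)) = 1/(9 + 4*8²) = 1/(9 + 4*64) = 1/(9 + 256) = 1/265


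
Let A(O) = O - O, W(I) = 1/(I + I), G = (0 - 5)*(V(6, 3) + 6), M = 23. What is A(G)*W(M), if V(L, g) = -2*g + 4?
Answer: 0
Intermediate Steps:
V(L, g) = 4 - 2*g
G = -20 (G = (0 - 5)*((4 - 2*3) + 6) = -5*((4 - 6) + 6) = -5*(-2 + 6) = -5*4 = -20)
W(I) = 1/(2*I)
A(O) = 0
A(G)*W(M) = 0*((½)/23) = 0*((½)*(1/23)) = 0*(1/46) = 0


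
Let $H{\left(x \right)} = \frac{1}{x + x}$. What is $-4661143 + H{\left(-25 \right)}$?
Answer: $- \frac{233057151}{50} \approx -4.6611 \cdot 10^{6}$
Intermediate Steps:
$H{\left(x \right)} = \frac{1}{2 x}$
$-4661143 + H{\left(-25 \right)} = -4661143 + \frac{1}{2 \left(-25\right)} = -4661143 + \frac{1}{2} \left(- \frac{1}{25}\right) = -4661143 - \frac{1}{50} = - \frac{233057151}{50}$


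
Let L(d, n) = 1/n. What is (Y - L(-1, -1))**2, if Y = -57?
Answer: 3136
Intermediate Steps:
(Y - L(-1, -1))**2 = (-57 - 1/(-1))**2 = (-57 - 1*(-1))**2 = (-57 + 1)**2 = (-56)**2 = 3136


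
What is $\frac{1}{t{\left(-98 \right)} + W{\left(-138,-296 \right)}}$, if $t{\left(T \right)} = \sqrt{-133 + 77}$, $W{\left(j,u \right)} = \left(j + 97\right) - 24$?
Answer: $- \frac{65}{4281} - \frac{2 i \sqrt{14}}{4281} \approx -0.015183 - 0.001748 i$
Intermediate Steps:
$W{\left(j,u \right)} = 73 + j$ ($W{\left(j,u \right)} = \left(97 + j\right) - 24 = 73 + j$)
$t{\left(T \right)} = 2 i \sqrt{14}$ ($t{\left(T \right)} = \sqrt{-56} = 2 i \sqrt{14}$)
$\frac{1}{t{\left(-98 \right)} + W{\left(-138,-296 \right)}} = \frac{1}{2 i \sqrt{14} + \left(73 - 138\right)} = \frac{1}{2 i \sqrt{14} - 65} = \frac{1}{-65 + 2 i \sqrt{14}}$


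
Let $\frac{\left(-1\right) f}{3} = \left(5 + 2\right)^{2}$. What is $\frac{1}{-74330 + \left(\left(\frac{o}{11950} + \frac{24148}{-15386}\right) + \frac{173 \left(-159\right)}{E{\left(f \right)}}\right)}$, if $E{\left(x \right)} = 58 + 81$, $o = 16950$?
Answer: $- \frac{255569153}{19047068863880} \approx -1.3418 \cdot 10^{-5}$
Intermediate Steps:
$f = -147$ ($f = - 3 \left(5 + 2\right)^{2} = - 3 \cdot 7^{2} = \left(-3\right) 49 = -147$)
$E{\left(x \right)} = 139$
$\frac{1}{-74330 + \left(\left(\frac{o}{11950} + \frac{24148}{-15386}\right) + \frac{173 \left(-159\right)}{E{\left(f \right)}}\right)} = \frac{1}{-74330 + \left(\left(\frac{16950}{11950} + \frac{24148}{-15386}\right) + \frac{173 \left(-159\right)}{139}\right)} = \frac{1}{-74330 + \left(\left(16950 \cdot \frac{1}{11950} + 24148 \left(- \frac{1}{15386}\right)\right) - \frac{27507}{139}\right)} = \frac{1}{-74330 + \left(\left(\frac{339}{239} - \frac{12074}{7693}\right) - \frac{27507}{139}\right)} = \frac{1}{-74330 - \frac{50613721390}{255569153}} = \frac{1}{- \frac{19047068863880}{255569153}} = - \frac{255569153}{19047068863880}$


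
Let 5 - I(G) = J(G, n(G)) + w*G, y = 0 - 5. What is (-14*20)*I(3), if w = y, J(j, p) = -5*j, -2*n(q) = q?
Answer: -9800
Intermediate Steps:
n(q) = -q/2
y = -5
w = -5
I(G) = 5 + 10*G (I(G) = 5 - (-5*G - 5*G) = 5 - (-10)*G = 5 + 10*G)
(-14*20)*I(3) = (-14*20)*(5 + 10*3) = -280*(5 + 30) = -280*35 = -9800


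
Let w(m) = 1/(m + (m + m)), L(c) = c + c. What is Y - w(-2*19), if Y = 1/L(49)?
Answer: 53/2793 ≈ 0.018976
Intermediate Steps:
L(c) = 2*c
Y = 1/98 (Y = 1/(2*49) = 1/98 ≈ 0.010204)
w(m) = 1/(3*m) (w(m) = 1/(m + 2*m) = 1/(3*m))
Y - w(-2*19) = 1/98 - 1/(3*((-2*19))) = 1/98 - 1/(3*(-38)) = 1/98 - (-1)/(3*38) = 1/98 - 1*(-1/114) = 1/98 + 1/114 = 53/2793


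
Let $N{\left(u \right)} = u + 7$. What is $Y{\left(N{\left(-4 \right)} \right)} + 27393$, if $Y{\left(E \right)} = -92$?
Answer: $27301$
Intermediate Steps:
$N{\left(u \right)} = 7 + u$
$Y{\left(N{\left(-4 \right)} \right)} + 27393 = -92 + 27393 = 27301$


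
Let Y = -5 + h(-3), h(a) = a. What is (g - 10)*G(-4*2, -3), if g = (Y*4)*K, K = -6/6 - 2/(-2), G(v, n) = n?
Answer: 30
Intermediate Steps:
Y = -8 (Y = -5 - 3 = -8)
K = 0 (K = -6*1/6 - 2*(-1/2) = -1 + 1 = 0)
g = 0 (g = -8*4*0 = -32*0 = 0)
(g - 10)*G(-4*2, -3) = (0 - 10)*(-3) = -10*(-3) = 30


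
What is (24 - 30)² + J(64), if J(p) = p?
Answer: 100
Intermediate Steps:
(24 - 30)² + J(64) = (24 - 30)² + 64 = (-6)² + 64 = 36 + 64 = 100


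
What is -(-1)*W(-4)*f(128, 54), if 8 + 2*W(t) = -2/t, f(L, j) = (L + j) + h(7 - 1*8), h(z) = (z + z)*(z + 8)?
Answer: -630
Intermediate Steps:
h(z) = 2*z*(8 + z) (h(z) = (2*z)*(8 + z) = 2*z*(8 + z))
f(L, j) = -14 + L + j (f(L, j) = (L + j) + 2*(7 - 1*8)*(8 + (7 - 1*8)) = (L + j) + 2*(7 - 8)*(8 + (7 - 8)) = (L + j) + 2*(-1)*(8 - 1) = (L + j) + 2*(-1)*7 = (L + j) - 14 = -14 + L + j)
W(t) = -4 - 1/t (W(t) = -4 + (-2/t)/2 = -4 - 1/t)
-(-1)*W(-4)*f(128, 54) = -(-1)*(-4 - 1/(-4))*(-14 + 128 + 54) = -(-1)*(-4 - 1*(-1/4))*168 = -(-1)*(-4 + 1/4)*168 = -(-1)*(-15/4*168) = -(-1)*(-630) = -1*630 = -630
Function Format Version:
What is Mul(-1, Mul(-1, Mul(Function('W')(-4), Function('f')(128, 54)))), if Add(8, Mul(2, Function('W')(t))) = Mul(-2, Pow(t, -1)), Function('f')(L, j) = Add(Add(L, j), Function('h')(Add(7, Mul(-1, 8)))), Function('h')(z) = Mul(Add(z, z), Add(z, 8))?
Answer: -630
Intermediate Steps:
Function('h')(z) = Mul(2, z, Add(8, z)) (Function('h')(z) = Mul(Mul(2, z), Add(8, z)) = Mul(2, z, Add(8, z)))
Function('f')(L, j) = Add(-14, L, j) (Function('f')(L, j) = Add(Add(L, j), Mul(2, Add(7, Mul(-1, 8)), Add(8, Add(7, Mul(-1, 8))))) = Add(Add(L, j), Mul(2, Add(7, -8), Add(8, Add(7, -8)))) = Add(Add(L, j), Mul(2, -1, Add(8, -1))) = Add(Add(L, j), Mul(2, -1, 7)) = Add(Add(L, j), -14) = Add(-14, L, j))
Function('W')(t) = Add(-4, Mul(-1, Pow(t, -1))) (Function('W')(t) = Add(-4, Mul(Rational(1, 2), Mul(-2, Pow(t, -1)))) = Add(-4, Mul(-1, Pow(t, -1))))
Mul(-1, Mul(-1, Mul(Function('W')(-4), Function('f')(128, 54)))) = Mul(-1, Mul(-1, Mul(Add(-4, Mul(-1, Pow(-4, -1))), Add(-14, 128, 54)))) = Mul(-1, Mul(-1, Mul(Add(-4, Mul(-1, Rational(-1, 4))), 168))) = Mul(-1, Mul(-1, Mul(Add(-4, Rational(1, 4)), 168))) = Mul(-1, Mul(-1, Mul(Rational(-15, 4), 168))) = Mul(-1, Mul(-1, -630)) = Mul(-1, 630) = -630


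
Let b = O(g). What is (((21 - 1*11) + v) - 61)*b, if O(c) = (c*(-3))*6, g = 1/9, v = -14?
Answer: 130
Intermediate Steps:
g = ⅑ ≈ 0.11111
O(c) = -18*c (O(c) = -3*c*6 = -18*c)
b = -2 (b = -18*⅑ = -2)
(((21 - 1*11) + v) - 61)*b = (((21 - 1*11) - 14) - 61)*(-2) = (((21 - 11) - 14) - 61)*(-2) = ((10 - 14) - 61)*(-2) = (-4 - 61)*(-2) = -65*(-2) = 130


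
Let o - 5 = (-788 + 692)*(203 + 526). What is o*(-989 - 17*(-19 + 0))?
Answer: 46606014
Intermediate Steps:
o = -69979 (o = 5 + (-788 + 692)*(203 + 526) = 5 - 96*729 = 5 - 69984 = -69979)
o*(-989 - 17*(-19 + 0)) = -69979*(-989 - 17*(-19 + 0)) = -69979*(-989 - 17*(-19)) = -69979*(-989 + 323) = -69979*(-666) = 46606014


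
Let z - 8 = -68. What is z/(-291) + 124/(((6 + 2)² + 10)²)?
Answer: 30387/132793 ≈ 0.22883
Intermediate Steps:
z = -60 (z = 8 - 68 = -60)
z/(-291) + 124/(((6 + 2)² + 10)²) = -60/(-291) + 124/(((6 + 2)² + 10)²) = -60*(-1/291) + 124/((8² + 10)²) = 20/97 + 124/((64 + 10)²) = 20/97 + 124/(74²) = 20/97 + 124/5476 = 20/97 + 124*(1/5476) = 20/97 + 31/1369 = 30387/132793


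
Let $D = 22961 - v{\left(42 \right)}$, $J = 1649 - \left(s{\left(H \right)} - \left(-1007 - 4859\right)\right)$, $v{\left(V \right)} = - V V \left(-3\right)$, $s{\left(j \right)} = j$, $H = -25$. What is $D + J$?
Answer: $13477$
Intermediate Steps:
$v{\left(V \right)} = 3 V^{2}$ ($v{\left(V \right)} = - V^{2} \left(-3\right) = 3 V^{2}$)
$J = -4192$ ($J = 1649 - \left(-25 - \left(-1007 - 4859\right)\right) = 1649 - \left(-25 - -5866\right) = 1649 - \left(-25 + 5866\right) = 1649 - 5841 = -4192$)
$D = 17669$ ($D = 22961 - 3 \cdot 42^{2} = 22961 - 3 \cdot 1764 = 22961 - 5292 = 17669$)
$D + J = 17669 - 4192 = 13477$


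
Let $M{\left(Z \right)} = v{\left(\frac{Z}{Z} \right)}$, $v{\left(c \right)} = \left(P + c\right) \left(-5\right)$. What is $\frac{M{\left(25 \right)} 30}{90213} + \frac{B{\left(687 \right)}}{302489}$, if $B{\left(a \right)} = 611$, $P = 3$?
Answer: $- \frac{42124419}{9096146719} \approx -0.004631$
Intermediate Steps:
$v{\left(c \right)} = -15 - 5 c$ ($v{\left(c \right)} = \left(3 + c\right) \left(-5\right) = -15 - 5 c$)
$M{\left(Z \right)} = -20$ ($M{\left(Z \right)} = -15 - 5 \frac{Z}{Z} = -15 - 5 = -20$)
$\frac{M{\left(25 \right)} 30}{90213} + \frac{B{\left(687 \right)}}{302489} = \frac{\left(-20\right) 30}{90213} + \frac{611}{302489} = \left(-600\right) \frac{1}{90213} + 611 \cdot \frac{1}{302489} = - \frac{200}{30071} + \frac{611}{302489} = - \frac{42124419}{9096146719}$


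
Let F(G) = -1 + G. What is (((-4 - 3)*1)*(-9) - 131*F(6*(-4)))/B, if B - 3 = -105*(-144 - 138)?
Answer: 3338/29613 ≈ 0.11272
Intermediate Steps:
B = 29613 (B = 3 - 105*(-144 - 138) = 3 - 105*(-282) = 3 + 29610 = 29613)
(((-4 - 3)*1)*(-9) - 131*F(6*(-4)))/B = (((-4 - 3)*1)*(-9) - 131*(-1 + 6*(-4)))/29613 = (-7*1*(-9) - 131*(-1 - 24))*(1/29613) = (-7*(-9) - 131*(-25))*(1/29613) = (63 + 3275)*(1/29613) = 3338*(1/29613) = 3338/29613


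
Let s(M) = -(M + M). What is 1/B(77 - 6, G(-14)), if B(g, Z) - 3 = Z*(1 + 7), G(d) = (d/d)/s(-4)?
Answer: ¼ ≈ 0.25000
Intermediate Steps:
s(M) = -2*M
G(d) = ⅛ (G(d) = (d/d)/((-2*(-4))) = 1/8 = 1*(⅛) = ⅛)
B(g, Z) = 3 + 8*Z (B(g, Z) = 3 + Z*(1 + 7) = 3 + Z*8 = 3 + 8*Z)
1/B(77 - 6, G(-14)) = 1/(3 + 8*(⅛)) = 1/(3 + 1) = 1/4 = ¼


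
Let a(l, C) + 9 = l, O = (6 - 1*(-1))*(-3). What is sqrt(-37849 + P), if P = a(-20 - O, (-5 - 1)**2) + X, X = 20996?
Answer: I*sqrt(16861) ≈ 129.85*I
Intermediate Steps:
O = -21 (O = (6 + 1)*(-3) = 7*(-3) = -21)
a(l, C) = -9 + l
P = 20988 (P = (-9 + (-20 - 1*(-21))) + 20996 = (-9 + (-20 + 21)) + 20996 = (-9 + 1) + 20996 = -8 + 20996 = 20988)
sqrt(-37849 + P) = sqrt(-37849 + 20988) = sqrt(-16861) = I*sqrt(16861)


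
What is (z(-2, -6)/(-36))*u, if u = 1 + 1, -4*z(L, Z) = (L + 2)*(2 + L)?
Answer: 0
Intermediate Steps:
z(L, Z) = -(2 + L)²/4 (z(L, Z) = -(L + 2)*(2 + L)/4 = -(2 + L)*(2 + L)/4 = -(2 + L)²/4)
u = 2
(z(-2, -6)/(-36))*u = ((-(2 - 2)²/4)/(-36))*2 = -(-1)*0²/144*2 = -(-1)*0/144*2 = -1/36*0*2 = 0*2 = 0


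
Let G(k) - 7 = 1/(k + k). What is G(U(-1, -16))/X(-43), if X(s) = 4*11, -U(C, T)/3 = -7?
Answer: 295/1848 ≈ 0.15963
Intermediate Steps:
U(C, T) = 21 (U(C, T) = -3*(-7) = 21)
G(k) = 7 + 1/(2*k) (G(k) = 7 + 1/(k + k) = 7 + 1/(2*k))
X(s) = 44
G(U(-1, -16))/X(-43) = (7 + (½)/21)/44 = (7 + (½)*(1/21))*(1/44) = (7 + 1/42)*(1/44) = (295/42)*(1/44) = 295/1848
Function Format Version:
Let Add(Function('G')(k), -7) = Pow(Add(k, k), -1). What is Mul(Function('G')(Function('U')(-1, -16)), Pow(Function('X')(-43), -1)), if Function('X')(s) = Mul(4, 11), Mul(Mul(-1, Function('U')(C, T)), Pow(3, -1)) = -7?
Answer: Rational(295, 1848) ≈ 0.15963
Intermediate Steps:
Function('U')(C, T) = 21 (Function('U')(C, T) = Mul(-3, -7) = 21)
Function('G')(k) = Add(7, Mul(Rational(1, 2), Pow(k, -1))) (Function('G')(k) = Add(7, Pow(Add(k, k), -1)) = Add(7, Pow(Mul(2, k), -1)) = Add(7, Mul(Rational(1, 2), Pow(k, -1))))
Function('X')(s) = 44
Mul(Function('G')(Function('U')(-1, -16)), Pow(Function('X')(-43), -1)) = Mul(Add(7, Mul(Rational(1, 2), Pow(21, -1))), Pow(44, -1)) = Mul(Add(7, Mul(Rational(1, 2), Rational(1, 21))), Rational(1, 44)) = Mul(Add(7, Rational(1, 42)), Rational(1, 44)) = Mul(Rational(295, 42), Rational(1, 44)) = Rational(295, 1848)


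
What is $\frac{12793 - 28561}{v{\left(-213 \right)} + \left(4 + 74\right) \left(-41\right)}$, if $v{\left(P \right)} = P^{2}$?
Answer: $- \frac{5256}{14057} \approx -0.37391$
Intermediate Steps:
$\frac{12793 - 28561}{v{\left(-213 \right)} + \left(4 + 74\right) \left(-41\right)} = \frac{12793 - 28561}{\left(-213\right)^{2} + \left(4 + 74\right) \left(-41\right)} = - \frac{15768}{45369 + 78 \left(-41\right)} = - \frac{15768}{45369 - 3198} = - \frac{15768}{42171} = \left(-15768\right) \frac{1}{42171} = - \frac{5256}{14057}$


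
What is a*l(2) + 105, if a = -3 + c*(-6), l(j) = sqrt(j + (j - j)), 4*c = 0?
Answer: 105 - 3*sqrt(2) ≈ 100.76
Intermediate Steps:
c = 0 (c = (1/4)*0 = 0)
l(j) = sqrt(j) (l(j) = sqrt(j + 0) = sqrt(j))
a = -3 (a = -3 + 0*(-6) = -3 + 0 = -3)
a*l(2) + 105 = -3*sqrt(2) + 105 = 105 - 3*sqrt(2)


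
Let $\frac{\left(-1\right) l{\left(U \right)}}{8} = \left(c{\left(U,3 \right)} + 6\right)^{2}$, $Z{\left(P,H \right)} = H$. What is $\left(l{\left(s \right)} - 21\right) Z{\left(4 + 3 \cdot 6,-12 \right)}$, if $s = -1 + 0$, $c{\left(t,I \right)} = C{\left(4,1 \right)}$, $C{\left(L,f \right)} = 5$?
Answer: $11868$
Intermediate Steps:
$c{\left(t,I \right)} = 5$
$s = -1$
$l{\left(U \right)} = -968$ ($l{\left(U \right)} = - 8 \left(5 + 6\right)^{2} = - 8 \cdot 11^{2} = \left(-8\right) 121 = -968$)
$\left(l{\left(s \right)} - 21\right) Z{\left(4 + 3 \cdot 6,-12 \right)} = \left(-968 - 21\right) \left(-12\right) = \left(-989\right) \left(-12\right) = 11868$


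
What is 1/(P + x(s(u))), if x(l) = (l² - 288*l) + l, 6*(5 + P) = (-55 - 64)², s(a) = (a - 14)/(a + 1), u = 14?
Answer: 6/14131 ≈ 0.00042460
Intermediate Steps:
s(a) = (-14 + a)/(1 + a)
P = 14131/6 (P = -5 + (-55 - 64)²/6 = -5 + (⅙)*(-119)² = -5 + (⅙)*14161 = -5 + 14161/6 = 14131/6 ≈ 2355.2)
x(l) = l² - 287*l
1/(P + x(s(u))) = 1/(14131/6 + ((-14 + 14)/(1 + 14))*(-287 + (-14 + 14)/(1 + 14))) = 1/(14131/6 + (0/15)*(-287 + 0/15)) = 1/(14131/6 + ((1/15)*0)*(-287 + (1/15)*0)) = 1/(14131/6 + 0*(-287 + 0)) = 1/(14131/6 + 0*(-287)) = 1/(14131/6 + 0) = 1/(14131/6) = 6/14131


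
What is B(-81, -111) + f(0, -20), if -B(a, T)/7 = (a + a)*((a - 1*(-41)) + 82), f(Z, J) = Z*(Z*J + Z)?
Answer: 47628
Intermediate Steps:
f(Z, J) = Z*(Z + J*Z) (f(Z, J) = Z*(J*Z + Z) = Z*(Z + J*Z))
B(a, T) = -14*a*(123 + a) (B(a, T) = -7*(a + a)*((a - 1*(-41)) + 82) = -7*2*a*((a + 41) + 82) = -7*2*a*((41 + a) + 82) = -7*2*a*(123 + a) = -14*a*(123 + a))
B(-81, -111) + f(0, -20) = -14*(-81)*(123 - 81) + 0**2*(1 - 20) = -14*(-81)*42 + 0*(-19) = 47628 + 0 = 47628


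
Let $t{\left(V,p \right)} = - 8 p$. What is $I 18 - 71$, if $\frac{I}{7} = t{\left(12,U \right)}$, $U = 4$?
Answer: $-4103$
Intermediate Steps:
$I = -224$ ($I = 7 \left(\left(-8\right) 4\right) = 7 \left(-32\right) = -224$)
$I 18 - 71 = \left(-224\right) 18 - 71 = -4032 - 71 = -4103$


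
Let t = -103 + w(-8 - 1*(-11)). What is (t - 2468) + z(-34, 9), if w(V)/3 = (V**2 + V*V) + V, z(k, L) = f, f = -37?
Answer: -2545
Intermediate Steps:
z(k, L) = -37
w(V) = 3*V + 6*V**2 (w(V) = 3*((V**2 + V*V) + V) = 3*((V**2 + V**2) + V) = 3*(2*V**2 + V) = 3*(V + 2*V**2) = 3*V + 6*V**2)
t = -40 (t = -103 + 3*(-8 - 1*(-11))*(1 + 2*(-8 - 1*(-11))) = -103 + 3*(-8 + 11)*(1 + 2*(-8 + 11)) = -103 + 3*3*(1 + 2*3) = -103 + 3*3*(1 + 6) = -103 + 3*3*7 = -103 + 63 = -40)
(t - 2468) + z(-34, 9) = (-40 - 2468) - 37 = -2508 - 37 = -2545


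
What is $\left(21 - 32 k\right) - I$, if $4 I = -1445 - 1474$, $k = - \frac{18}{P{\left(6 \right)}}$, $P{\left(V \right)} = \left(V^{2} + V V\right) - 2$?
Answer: $\frac{106257}{140} \approx 758.98$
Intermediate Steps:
$P{\left(V \right)} = -2 + 2 V^{2}$ ($P{\left(V \right)} = \left(V^{2} + V^{2}\right) - 2 = 2 V^{2} - 2 = -2 + 2 V^{2}$)
$k = - \frac{9}{35}$ ($k = - \frac{18}{-2 + 2 \cdot 6^{2}} = - \frac{18}{-2 + 2 \cdot 36} = - \frac{18}{-2 + 72} = - \frac{18}{70} = \left(-18\right) \frac{1}{70} = - \frac{9}{35} \approx -0.25714$)
$I = - \frac{2919}{4}$ ($I = \frac{-1445 - 1474}{4} = \frac{1}{4} \left(-2919\right) = - \frac{2919}{4} \approx -729.75$)
$\left(21 - 32 k\right) - I = \left(21 - - \frac{288}{35}\right) - - \frac{2919}{4} = \left(21 + \frac{288}{35}\right) + \frac{2919}{4} = \frac{1023}{35} + \frac{2919}{4} = \frac{106257}{140}$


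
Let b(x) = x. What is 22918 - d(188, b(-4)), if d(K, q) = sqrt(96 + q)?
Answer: 22918 - 2*sqrt(23) ≈ 22908.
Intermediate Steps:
22918 - d(188, b(-4)) = 22918 - sqrt(96 - 4) = 22918 - sqrt(92) = 22918 - 2*sqrt(23)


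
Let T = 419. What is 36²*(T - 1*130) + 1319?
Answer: 375863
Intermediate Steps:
36²*(T - 1*130) + 1319 = 36²*(419 - 1*130) + 1319 = 1296*(419 - 130) + 1319 = 1296*289 + 1319 = 374544 + 1319 = 375863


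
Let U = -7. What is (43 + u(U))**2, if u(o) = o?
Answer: 1296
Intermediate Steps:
(43 + u(U))**2 = (43 - 7)**2 = 36**2 = 1296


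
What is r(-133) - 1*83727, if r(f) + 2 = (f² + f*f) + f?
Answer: -48484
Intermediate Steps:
r(f) = -2 + f + 2*f² (r(f) = -2 + ((f² + f*f) + f) = -2 + ((f² + f²) + f) = -2 + (2*f² + f) = -2 + (f + 2*f²) = -2 + f + 2*f²)
r(-133) - 1*83727 = (-2 - 133 + 2*(-133)²) - 1*83727 = (-2 - 133 + 2*17689) - 83727 = (-2 - 133 + 35378) - 83727 = 35243 - 83727 = -48484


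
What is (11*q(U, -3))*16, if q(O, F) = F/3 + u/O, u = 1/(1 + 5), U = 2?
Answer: -484/3 ≈ -161.33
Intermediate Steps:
u = ⅙ (u = 1/6 = ⅙ ≈ 0.16667)
q(O, F) = F/3 + 1/(6*O)
(11*q(U, -3))*16 = (11*((⅓)*(-3) + (⅙)/2))*16 = (11*(-1 + (⅙)*(½)))*16 = (11*(-1 + 1/12))*16 = (11*(-11/12))*16 = -121/12*16 = -484/3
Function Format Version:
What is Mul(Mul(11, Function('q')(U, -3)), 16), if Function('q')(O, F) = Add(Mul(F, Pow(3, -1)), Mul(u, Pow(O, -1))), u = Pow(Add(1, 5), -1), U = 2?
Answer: Rational(-484, 3) ≈ -161.33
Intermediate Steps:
u = Rational(1, 6) (u = Pow(6, -1) = Rational(1, 6) ≈ 0.16667)
Function('q')(O, F) = Add(Mul(Rational(1, 3), F), Mul(Rational(1, 6), Pow(O, -1))) (Function('q')(O, F) = Add(Mul(F, Pow(3, -1)), Mul(Rational(1, 6), Pow(O, -1))) = Add(Mul(F, Rational(1, 3)), Mul(Rational(1, 6), Pow(O, -1))) = Add(Mul(Rational(1, 3), F), Mul(Rational(1, 6), Pow(O, -1))))
Mul(Mul(11, Function('q')(U, -3)), 16) = Mul(Mul(11, Add(Mul(Rational(1, 3), -3), Mul(Rational(1, 6), Pow(2, -1)))), 16) = Mul(Mul(11, Add(-1, Mul(Rational(1, 6), Rational(1, 2)))), 16) = Mul(Mul(11, Add(-1, Rational(1, 12))), 16) = Mul(Mul(11, Rational(-11, 12)), 16) = Mul(Rational(-121, 12), 16) = Rational(-484, 3)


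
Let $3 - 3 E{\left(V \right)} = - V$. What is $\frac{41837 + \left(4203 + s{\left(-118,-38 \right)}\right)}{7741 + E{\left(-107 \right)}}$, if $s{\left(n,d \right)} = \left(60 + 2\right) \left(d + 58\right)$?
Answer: $\frac{141840}{23119} \approx 6.1352$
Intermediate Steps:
$E{\left(V \right)} = 1 + \frac{V}{3}$ ($E{\left(V \right)} = 1 - \frac{\left(-1\right) V}{3} = 1 + \frac{V}{3}$)
$s{\left(n,d \right)} = 3596 + 62 d$ ($s{\left(n,d \right)} = 62 \left(58 + d\right) = 3596 + 62 d$)
$\frac{41837 + \left(4203 + s{\left(-118,-38 \right)}\right)}{7741 + E{\left(-107 \right)}} = \frac{41837 + \left(4203 + \left(3596 + 62 \left(-38\right)\right)\right)}{7741 + \left(1 + \frac{1}{3} \left(-107\right)\right)} = \frac{41837 + \left(4203 + \left(3596 - 2356\right)\right)}{7741 + \left(1 - \frac{107}{3}\right)} = \frac{41837 + \left(4203 + 1240\right)}{7741 - \frac{104}{3}} = \frac{41837 + 5443}{\frac{23119}{3}} = 47280 \cdot \frac{3}{23119} = \frac{141840}{23119}$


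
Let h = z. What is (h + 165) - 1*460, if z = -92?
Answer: -387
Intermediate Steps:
h = -92
(h + 165) - 1*460 = (-92 + 165) - 1*460 = 73 - 460 = -387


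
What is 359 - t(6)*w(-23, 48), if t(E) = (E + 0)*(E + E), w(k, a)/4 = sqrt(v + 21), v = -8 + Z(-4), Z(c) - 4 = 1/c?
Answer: 359 - 144*sqrt(67) ≈ -819.69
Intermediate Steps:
Z(c) = 4 + 1/c
v = -17/4 (v = -8 + (4 + 1/(-4)) = -8 + (4 - 1/4) = -8 + 15/4 = -17/4 ≈ -4.2500)
w(k, a) = 2*sqrt(67) (w(k, a) = 4*sqrt(-17/4 + 21) = 4*sqrt(67/4) = 4*(sqrt(67)/2) = 2*sqrt(67))
t(E) = 2*E**2 (t(E) = E*(2*E) = 2*E**2)
359 - t(6)*w(-23, 48) = 359 - 2*6**2*2*sqrt(67) = 359 - 2*36*2*sqrt(67) = 359 - 72*2*sqrt(67) = 359 - 144*sqrt(67)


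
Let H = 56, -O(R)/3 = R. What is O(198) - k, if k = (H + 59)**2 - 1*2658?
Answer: -11161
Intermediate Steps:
O(R) = -3*R
k = 10567 (k = (56 + 59)**2 - 1*2658 = 115**2 - 2658 = 13225 - 2658 = 10567)
O(198) - k = -3*198 - 1*10567 = -594 - 10567 = -11161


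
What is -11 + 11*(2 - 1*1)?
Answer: 0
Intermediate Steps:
-11 + 11*(2 - 1*1) = -11 + 11*(2 - 1) = -11 + 11*1 = -11 + 11 = 0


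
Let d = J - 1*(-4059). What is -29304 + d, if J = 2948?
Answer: -22297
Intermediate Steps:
d = 7007 (d = 2948 - 1*(-4059) = 2948 + 4059 = 7007)
-29304 + d = -29304 + 7007 = -22297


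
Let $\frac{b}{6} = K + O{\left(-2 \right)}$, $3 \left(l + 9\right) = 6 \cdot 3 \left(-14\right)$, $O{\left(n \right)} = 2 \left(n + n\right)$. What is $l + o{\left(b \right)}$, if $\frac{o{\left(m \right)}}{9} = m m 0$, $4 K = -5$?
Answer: $-93$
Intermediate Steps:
$O{\left(n \right)} = 4 n$ ($O{\left(n \right)} = 2 \cdot 2 n = 4 n$)
$l = -93$ ($l = -9 + \frac{6 \cdot 3 \left(-14\right)}{3} = -9 + \frac{18 \left(-14\right)}{3} = -9 + \frac{1}{3} \left(-252\right) = -9 - 84 = -93$)
$K = - \frac{5}{4}$ ($K = \frac{1}{4} \left(-5\right) = - \frac{5}{4} \approx -1.25$)
$b = - \frac{111}{2}$ ($b = 6 \left(- \frac{5}{4} + 4 \left(-2\right)\right) = 6 \left(- \frac{5}{4} - 8\right) = 6 \left(- \frac{37}{4}\right) = - \frac{111}{2} \approx -55.5$)
$o{\left(m \right)} = 0$ ($o{\left(m \right)} = 9 m m 0 = 9 m^{2} \cdot 0 = 9 \cdot 0 = 0$)
$l + o{\left(b \right)} = -93 + 0 = -93$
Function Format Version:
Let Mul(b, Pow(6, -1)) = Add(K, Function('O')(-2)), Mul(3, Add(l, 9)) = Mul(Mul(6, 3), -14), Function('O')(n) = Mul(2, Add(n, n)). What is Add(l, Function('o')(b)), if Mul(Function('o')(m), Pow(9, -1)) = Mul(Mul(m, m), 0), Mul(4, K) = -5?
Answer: -93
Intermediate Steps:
Function('O')(n) = Mul(4, n) (Function('O')(n) = Mul(2, Mul(2, n)) = Mul(4, n))
l = -93 (l = Add(-9, Mul(Rational(1, 3), Mul(Mul(6, 3), -14))) = Add(-9, Mul(Rational(1, 3), Mul(18, -14))) = Add(-9, Mul(Rational(1, 3), -252)) = Add(-9, -84) = -93)
K = Rational(-5, 4) (K = Mul(Rational(1, 4), -5) = Rational(-5, 4) ≈ -1.2500)
b = Rational(-111, 2) (b = Mul(6, Add(Rational(-5, 4), Mul(4, -2))) = Mul(6, Add(Rational(-5, 4), -8)) = Mul(6, Rational(-37, 4)) = Rational(-111, 2) ≈ -55.500)
Function('o')(m) = 0 (Function('o')(m) = Mul(9, Mul(Mul(m, m), 0)) = Mul(9, Mul(Pow(m, 2), 0)) = Mul(9, 0) = 0)
Add(l, Function('o')(b)) = Add(-93, 0) = -93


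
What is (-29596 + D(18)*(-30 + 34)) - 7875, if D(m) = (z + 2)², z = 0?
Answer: -37455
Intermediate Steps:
D(m) = 4 (D(m) = (0 + 2)² = 2² = 4)
(-29596 + D(18)*(-30 + 34)) - 7875 = (-29596 + 4*(-30 + 34)) - 7875 = (-29596 + 4*4) - 7875 = (-29596 + 16) - 7875 = -29580 - 7875 = -37455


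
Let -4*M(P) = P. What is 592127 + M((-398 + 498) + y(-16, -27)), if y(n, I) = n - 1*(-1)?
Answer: 2368423/4 ≈ 5.9211e+5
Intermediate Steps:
y(n, I) = 1 + n (y(n, I) = n + 1 = 1 + n)
M(P) = -P/4
592127 + M((-398 + 498) + y(-16, -27)) = 592127 - ((-398 + 498) + (1 - 16))/4 = 592127 - (100 - 15)/4 = 592127 - 1/4*85 = 592127 - 85/4 = 2368423/4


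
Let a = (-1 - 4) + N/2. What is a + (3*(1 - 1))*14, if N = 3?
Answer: -7/2 ≈ -3.5000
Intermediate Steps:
a = -7/2 (a = (-1 - 4) + 3/2 = -5 + 3*(1/2) = -5 + 3/2 = -7/2 ≈ -3.5000)
a + (3*(1 - 1))*14 = -7/2 + (3*(1 - 1))*14 = -7/2 + (3*0)*14 = -7/2 + 0*14 = -7/2 + 0 = -7/2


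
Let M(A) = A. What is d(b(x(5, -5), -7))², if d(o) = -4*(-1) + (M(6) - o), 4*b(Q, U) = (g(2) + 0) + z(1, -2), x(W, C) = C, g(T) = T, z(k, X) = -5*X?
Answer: 49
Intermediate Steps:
b(Q, U) = 3 (b(Q, U) = ((2 + 0) - 5*(-2))/4 = (2 + 10)/4 = (¼)*12 = 3)
d(o) = 10 - o (d(o) = -4*(-1) + (6 - o) = 4 + (6 - o) = 10 - o)
d(b(x(5, -5), -7))² = (10 - 1*3)² = (10 - 3)² = 7² = 49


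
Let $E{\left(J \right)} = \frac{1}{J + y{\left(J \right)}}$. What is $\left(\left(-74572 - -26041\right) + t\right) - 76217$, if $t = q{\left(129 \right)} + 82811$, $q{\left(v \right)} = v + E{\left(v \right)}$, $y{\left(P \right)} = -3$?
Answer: $- \frac{5267807}{126} \approx -41808.0$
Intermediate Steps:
$E{\left(J \right)} = \frac{1}{-3 + J}$ ($E{\left(J \right)} = \frac{1}{J - 3} = \frac{1}{-3 + J}$)
$q{\left(v \right)} = v + \frac{1}{-3 + v}$
$t = \frac{10450441}{126}$ ($t = \frac{1 + 129 \left(-3 + 129\right)}{-3 + 129} + 82811 = \frac{1 + 129 \cdot 126}{126} + 82811 = \frac{1 + 16254}{126} + 82811 = \frac{1}{126} \cdot 16255 + 82811 = \frac{16255}{126} + 82811 = \frac{10450441}{126} \approx 82940.0$)
$\left(\left(-74572 - -26041\right) + t\right) - 76217 = \left(\left(-74572 - -26041\right) + \frac{10450441}{126}\right) - 76217 = \left(\left(-74572 + 26041\right) + \frac{10450441}{126}\right) - 76217 = \left(-48531 + \frac{10450441}{126}\right) - 76217 = \frac{4335535}{126} - 76217 = - \frac{5267807}{126}$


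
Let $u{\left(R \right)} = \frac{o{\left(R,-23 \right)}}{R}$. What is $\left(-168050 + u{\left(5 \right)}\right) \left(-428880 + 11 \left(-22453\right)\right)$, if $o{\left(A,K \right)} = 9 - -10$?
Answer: $\frac{567881044353}{5} \approx 1.1358 \cdot 10^{11}$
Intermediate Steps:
$o{\left(A,K \right)} = 19$ ($o{\left(A,K \right)} = 9 + 10 = 19$)
$u{\left(R \right)} = \frac{19}{R}$
$\left(-168050 + u{\left(5 \right)}\right) \left(-428880 + 11 \left(-22453\right)\right) = \left(-168050 + \frac{19}{5}\right) \left(-428880 + 11 \left(-22453\right)\right) = \left(-168050 + 19 \cdot \frac{1}{5}\right) \left(-428880 - 246983\right) = \left(-168050 + \frac{19}{5}\right) \left(-675863\right) = \left(- \frac{840231}{5}\right) \left(-675863\right) = \frac{567881044353}{5}$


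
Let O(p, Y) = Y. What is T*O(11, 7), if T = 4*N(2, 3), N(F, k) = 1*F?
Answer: 56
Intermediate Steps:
N(F, k) = F
T = 8 (T = 4*2 = 8)
T*O(11, 7) = 8*7 = 56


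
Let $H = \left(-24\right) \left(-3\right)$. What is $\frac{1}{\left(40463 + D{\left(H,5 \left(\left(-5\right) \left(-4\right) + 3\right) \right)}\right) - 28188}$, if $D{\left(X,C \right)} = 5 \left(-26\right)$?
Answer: $\frac{1}{12145} \approx 8.2338 \cdot 10^{-5}$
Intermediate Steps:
$H = 72$
$D{\left(X,C \right)} = -130$
$\frac{1}{\left(40463 + D{\left(H,5 \left(\left(-5\right) \left(-4\right) + 3\right) \right)}\right) - 28188} = \frac{1}{\left(40463 - 130\right) - 28188} = \frac{1}{40333 - 28188} = \frac{1}{12145}$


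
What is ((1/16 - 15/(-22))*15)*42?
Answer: 41265/88 ≈ 468.92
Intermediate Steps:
((1/16 - 15/(-22))*15)*42 = ((1*(1/16) - 15*(-1/22))*15)*42 = ((1/16 + 15/22)*15)*42 = ((131/176)*15)*42 = (1965/176)*42 = 41265/88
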